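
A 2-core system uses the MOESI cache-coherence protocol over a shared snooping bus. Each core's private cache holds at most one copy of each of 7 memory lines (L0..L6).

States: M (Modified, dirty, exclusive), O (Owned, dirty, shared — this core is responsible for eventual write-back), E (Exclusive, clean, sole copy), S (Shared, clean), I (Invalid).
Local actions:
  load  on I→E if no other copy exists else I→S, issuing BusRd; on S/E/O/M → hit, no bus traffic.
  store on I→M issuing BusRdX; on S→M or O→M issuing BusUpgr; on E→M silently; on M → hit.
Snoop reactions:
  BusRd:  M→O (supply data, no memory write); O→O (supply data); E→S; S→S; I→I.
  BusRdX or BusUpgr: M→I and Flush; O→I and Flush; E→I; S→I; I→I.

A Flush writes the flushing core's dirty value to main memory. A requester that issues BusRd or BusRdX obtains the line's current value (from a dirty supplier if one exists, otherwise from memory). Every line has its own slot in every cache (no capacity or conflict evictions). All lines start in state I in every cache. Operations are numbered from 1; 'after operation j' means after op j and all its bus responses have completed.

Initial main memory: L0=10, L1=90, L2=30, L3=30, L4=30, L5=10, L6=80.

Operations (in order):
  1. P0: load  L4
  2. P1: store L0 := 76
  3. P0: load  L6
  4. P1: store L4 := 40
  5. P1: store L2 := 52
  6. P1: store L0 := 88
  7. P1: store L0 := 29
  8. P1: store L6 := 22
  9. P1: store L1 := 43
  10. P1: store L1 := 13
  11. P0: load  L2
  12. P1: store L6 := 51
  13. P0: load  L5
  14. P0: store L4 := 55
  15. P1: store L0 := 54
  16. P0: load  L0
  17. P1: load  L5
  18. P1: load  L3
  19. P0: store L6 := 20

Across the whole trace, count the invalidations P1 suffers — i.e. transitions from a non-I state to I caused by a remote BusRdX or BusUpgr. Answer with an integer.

invalidations = 2

[1] P0: load  L4 | P0:E(30), P1:I | bus: BusRd
[2] P1: store L0 := 76 | P0:I, P1:M(76) | bus: BusRdX
[3] P0: load  L6 | P0:E(80), P1:I | bus: BusRd
[4] P1: store L4 := 40 | P0:I, P1:M(40) | bus: BusRdX
[5] P1: store L2 := 52 | P0:I, P1:M(52) | bus: BusRdX
[6] P1: store L0 := 88 | P0:I, P1:M(88) | bus: none
[7] P1: store L0 := 29 | P0:I, P1:M(29) | bus: none
[8] P1: store L6 := 22 | P0:I, P1:M(22) | bus: BusRdX
[9] P1: store L1 := 43 | P0:I, P1:M(43) | bus: BusRdX
[10] P1: store L1 := 13 | P0:I, P1:M(13) | bus: none
[11] P0: load  L2 | P0:S(52), P1:O(52) | bus: BusRd
[12] P1: store L6 := 51 | P0:I, P1:M(51) | bus: none
[13] P0: load  L5 | P0:E(10), P1:I | bus: BusRd
[14] P0: store L4 := 55 | P0:M(55), P1:I | bus: BusRdX,Flush
[15] P1: store L0 := 54 | P0:I, P1:M(54) | bus: none
[16] P0: load  L0 | P0:S(54), P1:O(54) | bus: BusRd
[17] P1: load  L5 | P0:S(10), P1:S(10) | bus: BusRd
[18] P1: load  L3 | P0:I, P1:E(30) | bus: BusRd
[19] P0: store L6 := 20 | P0:M(20), P1:I | bus: BusRdX,Flush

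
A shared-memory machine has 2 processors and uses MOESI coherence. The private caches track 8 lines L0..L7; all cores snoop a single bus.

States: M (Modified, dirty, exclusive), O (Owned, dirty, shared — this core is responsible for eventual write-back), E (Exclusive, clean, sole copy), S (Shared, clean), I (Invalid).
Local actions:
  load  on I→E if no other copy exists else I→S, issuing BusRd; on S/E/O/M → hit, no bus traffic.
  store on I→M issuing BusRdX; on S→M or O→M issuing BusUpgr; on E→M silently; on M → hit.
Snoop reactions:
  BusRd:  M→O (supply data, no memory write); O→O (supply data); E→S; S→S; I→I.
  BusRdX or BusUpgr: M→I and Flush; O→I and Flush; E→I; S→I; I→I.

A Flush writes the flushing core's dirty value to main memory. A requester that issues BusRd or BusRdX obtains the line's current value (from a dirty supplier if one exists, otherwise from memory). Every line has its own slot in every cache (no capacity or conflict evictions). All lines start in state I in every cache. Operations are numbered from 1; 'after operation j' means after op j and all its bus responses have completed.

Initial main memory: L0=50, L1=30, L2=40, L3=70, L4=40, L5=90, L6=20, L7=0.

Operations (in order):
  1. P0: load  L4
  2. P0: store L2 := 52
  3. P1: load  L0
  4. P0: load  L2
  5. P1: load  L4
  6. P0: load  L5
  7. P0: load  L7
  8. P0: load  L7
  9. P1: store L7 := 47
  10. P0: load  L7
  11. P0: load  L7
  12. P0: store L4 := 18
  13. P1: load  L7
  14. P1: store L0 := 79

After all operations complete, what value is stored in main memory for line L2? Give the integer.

memory[L2] = 40

  op1 P0: load  L4 → E/I on L4; bus BusRd; mem=40
  op2 P0: store L2 := 52 → M/I on L2; bus BusRdX; mem=40
  op3 P1: load  L0 → I/E on L0; bus BusRd; mem=50
  op4 P0: load  L2 → M/I on L2; bus (none); mem=40
  op5 P1: load  L4 → S/S on L4; bus BusRd; mem=40
  op6 P0: load  L5 → E/I on L5; bus BusRd; mem=90
  op7 P0: load  L7 → E/I on L7; bus BusRd; mem=0
  op8 P0: load  L7 → E/I on L7; bus (none); mem=0
  op9 P1: store L7 := 47 → I/M on L7; bus BusRdX; mem=0
  op10 P0: load  L7 → S/O on L7; bus BusRd; mem=0
  op11 P0: load  L7 → S/O on L7; bus (none); mem=0
  op12 P0: store L4 := 18 → M/I on L4; bus BusUpgr; mem=40
  op13 P1: load  L7 → S/O on L7; bus (none); mem=0
  op14 P1: store L0 := 79 → I/M on L0; bus (none); mem=50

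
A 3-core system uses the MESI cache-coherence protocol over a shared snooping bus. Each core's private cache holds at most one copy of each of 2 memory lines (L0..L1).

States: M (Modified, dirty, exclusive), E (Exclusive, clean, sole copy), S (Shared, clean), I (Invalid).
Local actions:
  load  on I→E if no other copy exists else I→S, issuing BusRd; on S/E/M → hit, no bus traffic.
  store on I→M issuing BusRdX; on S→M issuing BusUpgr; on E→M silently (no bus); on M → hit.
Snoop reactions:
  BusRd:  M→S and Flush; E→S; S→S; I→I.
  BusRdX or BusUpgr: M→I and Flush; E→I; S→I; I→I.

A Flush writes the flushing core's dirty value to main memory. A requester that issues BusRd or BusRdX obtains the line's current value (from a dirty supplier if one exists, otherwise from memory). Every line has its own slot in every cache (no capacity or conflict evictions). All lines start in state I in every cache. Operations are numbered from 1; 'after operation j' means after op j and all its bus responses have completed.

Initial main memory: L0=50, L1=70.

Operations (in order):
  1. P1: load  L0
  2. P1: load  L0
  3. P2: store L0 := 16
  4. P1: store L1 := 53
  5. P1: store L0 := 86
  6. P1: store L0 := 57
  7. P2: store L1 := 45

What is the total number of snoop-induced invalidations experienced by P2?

  op1 P1: load  L0 → I/E/I on L0; bus BusRd; mem=50
  op2 P1: load  L0 → I/E/I on L0; bus (none); mem=50
  op3 P2: store L0 := 16 → I/I/M on L0; bus BusRdX; mem=50
  op4 P1: store L1 := 53 → I/M/I on L1; bus BusRdX; mem=70
  op5 P1: store L0 := 86 → I/M/I on L0; bus BusRdX Flush; mem=16
  op6 P1: store L0 := 57 → I/M/I on L0; bus (none); mem=16
  op7 P2: store L1 := 45 → I/I/M on L1; bus BusRdX Flush; mem=53

invalidations = 1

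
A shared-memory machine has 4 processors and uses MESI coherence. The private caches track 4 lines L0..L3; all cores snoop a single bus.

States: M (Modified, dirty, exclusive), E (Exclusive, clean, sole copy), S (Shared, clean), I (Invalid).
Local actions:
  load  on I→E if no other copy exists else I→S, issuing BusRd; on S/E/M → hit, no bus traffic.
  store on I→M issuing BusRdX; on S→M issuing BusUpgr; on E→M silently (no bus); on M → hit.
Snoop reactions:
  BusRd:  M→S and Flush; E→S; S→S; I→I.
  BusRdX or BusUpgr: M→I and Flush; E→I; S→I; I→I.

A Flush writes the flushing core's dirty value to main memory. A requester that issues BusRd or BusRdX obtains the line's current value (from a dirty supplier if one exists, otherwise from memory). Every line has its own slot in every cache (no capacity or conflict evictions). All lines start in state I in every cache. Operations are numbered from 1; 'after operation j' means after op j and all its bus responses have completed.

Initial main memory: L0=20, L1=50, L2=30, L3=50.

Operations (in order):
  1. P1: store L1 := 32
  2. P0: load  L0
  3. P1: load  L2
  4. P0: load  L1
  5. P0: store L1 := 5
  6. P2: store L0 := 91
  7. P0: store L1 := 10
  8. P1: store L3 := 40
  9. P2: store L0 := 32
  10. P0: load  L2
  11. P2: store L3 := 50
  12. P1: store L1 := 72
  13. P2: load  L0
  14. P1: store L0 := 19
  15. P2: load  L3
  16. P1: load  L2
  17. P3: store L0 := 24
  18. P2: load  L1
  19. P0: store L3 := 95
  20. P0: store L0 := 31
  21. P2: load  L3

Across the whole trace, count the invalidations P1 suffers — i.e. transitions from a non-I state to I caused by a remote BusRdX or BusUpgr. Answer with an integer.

  op1 P1: store L1 := 32 → I/M/I/I on L1; bus BusRdX; mem=50
  op2 P0: load  L0 → E/I/I/I on L0; bus BusRd; mem=20
  op3 P1: load  L2 → I/E/I/I on L2; bus BusRd; mem=30
  op4 P0: load  L1 → S/S/I/I on L1; bus BusRd Flush; mem=32
  op5 P0: store L1 := 5 → M/I/I/I on L1; bus BusUpgr; mem=32
  op6 P2: store L0 := 91 → I/I/M/I on L0; bus BusRdX; mem=20
  op7 P0: store L1 := 10 → M/I/I/I on L1; bus (none); mem=32
  op8 P1: store L3 := 40 → I/M/I/I on L3; bus BusRdX; mem=50
  op9 P2: store L0 := 32 → I/I/M/I on L0; bus (none); mem=20
  op10 P0: load  L2 → S/S/I/I on L2; bus BusRd; mem=30
  op11 P2: store L3 := 50 → I/I/M/I on L3; bus BusRdX Flush; mem=40
  op12 P1: store L1 := 72 → I/M/I/I on L1; bus BusRdX Flush; mem=10
  op13 P2: load  L0 → I/I/M/I on L0; bus (none); mem=20
  op14 P1: store L0 := 19 → I/M/I/I on L0; bus BusRdX Flush; mem=32
  op15 P2: load  L3 → I/I/M/I on L3; bus (none); mem=40
  op16 P1: load  L2 → S/S/I/I on L2; bus (none); mem=30
  op17 P3: store L0 := 24 → I/I/I/M on L0; bus BusRdX Flush; mem=19
  op18 P2: load  L1 → I/S/S/I on L1; bus BusRd Flush; mem=72
  op19 P0: store L3 := 95 → M/I/I/I on L3; bus BusRdX Flush; mem=50
  op20 P0: store L0 := 31 → M/I/I/I on L0; bus BusRdX Flush; mem=24
  op21 P2: load  L3 → S/I/S/I on L3; bus BusRd Flush; mem=95

invalidations = 3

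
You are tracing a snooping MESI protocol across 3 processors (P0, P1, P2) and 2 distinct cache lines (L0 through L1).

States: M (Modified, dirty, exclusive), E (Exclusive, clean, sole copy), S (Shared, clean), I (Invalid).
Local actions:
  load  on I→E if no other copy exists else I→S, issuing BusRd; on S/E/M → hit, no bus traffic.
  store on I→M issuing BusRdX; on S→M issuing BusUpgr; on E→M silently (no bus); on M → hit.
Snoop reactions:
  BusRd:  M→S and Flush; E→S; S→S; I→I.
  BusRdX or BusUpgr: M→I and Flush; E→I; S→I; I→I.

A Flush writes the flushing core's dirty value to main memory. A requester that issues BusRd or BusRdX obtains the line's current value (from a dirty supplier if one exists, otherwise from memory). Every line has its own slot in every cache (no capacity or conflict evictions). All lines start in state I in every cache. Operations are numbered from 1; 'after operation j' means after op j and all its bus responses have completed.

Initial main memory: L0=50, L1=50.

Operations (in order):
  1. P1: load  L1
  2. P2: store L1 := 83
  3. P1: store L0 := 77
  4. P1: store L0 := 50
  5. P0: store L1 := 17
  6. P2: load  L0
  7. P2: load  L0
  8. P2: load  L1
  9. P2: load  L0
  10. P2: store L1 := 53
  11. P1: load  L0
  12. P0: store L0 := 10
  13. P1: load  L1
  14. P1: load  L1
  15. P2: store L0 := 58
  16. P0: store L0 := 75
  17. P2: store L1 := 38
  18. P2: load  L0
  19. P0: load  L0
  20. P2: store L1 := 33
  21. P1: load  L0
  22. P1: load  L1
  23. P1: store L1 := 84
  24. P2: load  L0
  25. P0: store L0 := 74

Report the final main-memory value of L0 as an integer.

1. P1: load  L1  bus=[BusRd]  L1: P0=I P1=E P2=I  mem[L1]=50
2. P2: store L1 := 83  bus=[BusRdX]  L1: P0=I P1=I P2=M  mem[L1]=50
3. P1: store L0 := 77  bus=[BusRdX]  L0: P0=I P1=M P2=I  mem[L0]=50
4. P1: store L0 := 50  bus=[-]  L0: P0=I P1=M P2=I  mem[L0]=50
5. P0: store L1 := 17  bus=[BusRdX,Flush]  L1: P0=M P1=I P2=I  mem[L1]=83
6. P2: load  L0  bus=[BusRd,Flush]  L0: P0=I P1=S P2=S  mem[L0]=50
7. P2: load  L0  bus=[-]  L0: P0=I P1=S P2=S  mem[L0]=50
8. P2: load  L1  bus=[BusRd,Flush]  L1: P0=S P1=I P2=S  mem[L1]=17
9. P2: load  L0  bus=[-]  L0: P0=I P1=S P2=S  mem[L0]=50
10. P2: store L1 := 53  bus=[BusUpgr]  L1: P0=I P1=I P2=M  mem[L1]=17
11. P1: load  L0  bus=[-]  L0: P0=I P1=S P2=S  mem[L0]=50
12. P0: store L0 := 10  bus=[BusRdX]  L0: P0=M P1=I P2=I  mem[L0]=50
13. P1: load  L1  bus=[BusRd,Flush]  L1: P0=I P1=S P2=S  mem[L1]=53
14. P1: load  L1  bus=[-]  L1: P0=I P1=S P2=S  mem[L1]=53
15. P2: store L0 := 58  bus=[BusRdX,Flush]  L0: P0=I P1=I P2=M  mem[L0]=10
16. P0: store L0 := 75  bus=[BusRdX,Flush]  L0: P0=M P1=I P2=I  mem[L0]=58
17. P2: store L1 := 38  bus=[BusUpgr]  L1: P0=I P1=I P2=M  mem[L1]=53
18. P2: load  L0  bus=[BusRd,Flush]  L0: P0=S P1=I P2=S  mem[L0]=75
19. P0: load  L0  bus=[-]  L0: P0=S P1=I P2=S  mem[L0]=75
20. P2: store L1 := 33  bus=[-]  L1: P0=I P1=I P2=M  mem[L1]=53
21. P1: load  L0  bus=[BusRd]  L0: P0=S P1=S P2=S  mem[L0]=75
22. P1: load  L1  bus=[BusRd,Flush]  L1: P0=I P1=S P2=S  mem[L1]=33
23. P1: store L1 := 84  bus=[BusUpgr]  L1: P0=I P1=M P2=I  mem[L1]=33
24. P2: load  L0  bus=[-]  L0: P0=S P1=S P2=S  mem[L0]=75
25. P0: store L0 := 74  bus=[BusUpgr]  L0: P0=M P1=I P2=I  mem[L0]=75

memory[L0] = 75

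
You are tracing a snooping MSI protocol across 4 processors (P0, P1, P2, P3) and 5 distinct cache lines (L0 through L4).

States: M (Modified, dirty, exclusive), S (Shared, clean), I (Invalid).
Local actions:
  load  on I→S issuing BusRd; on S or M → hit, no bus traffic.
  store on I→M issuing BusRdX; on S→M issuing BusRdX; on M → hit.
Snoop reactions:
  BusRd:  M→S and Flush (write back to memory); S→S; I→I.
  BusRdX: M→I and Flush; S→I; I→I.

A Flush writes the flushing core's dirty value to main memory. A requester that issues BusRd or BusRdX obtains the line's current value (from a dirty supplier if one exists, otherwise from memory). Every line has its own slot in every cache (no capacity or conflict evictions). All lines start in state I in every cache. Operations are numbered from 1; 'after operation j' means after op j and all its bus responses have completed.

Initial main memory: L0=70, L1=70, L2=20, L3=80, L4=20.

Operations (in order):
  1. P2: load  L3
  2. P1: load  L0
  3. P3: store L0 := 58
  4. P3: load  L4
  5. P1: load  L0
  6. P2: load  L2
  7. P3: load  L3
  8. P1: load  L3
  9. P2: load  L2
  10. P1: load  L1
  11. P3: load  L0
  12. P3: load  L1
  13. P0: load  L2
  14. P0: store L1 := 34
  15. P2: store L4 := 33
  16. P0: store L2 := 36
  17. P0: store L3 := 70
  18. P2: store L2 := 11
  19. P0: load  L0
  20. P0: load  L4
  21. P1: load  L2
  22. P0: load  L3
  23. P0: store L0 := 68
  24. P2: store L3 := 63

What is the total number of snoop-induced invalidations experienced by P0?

  op1 P2: load  L3 → I/I/S/I on L3; bus BusRd; mem=80
  op2 P1: load  L0 → I/S/I/I on L0; bus BusRd; mem=70
  op3 P3: store L0 := 58 → I/I/I/M on L0; bus BusRdX; mem=70
  op4 P3: load  L4 → I/I/I/S on L4; bus BusRd; mem=20
  op5 P1: load  L0 → I/S/I/S on L0; bus BusRd Flush; mem=58
  op6 P2: load  L2 → I/I/S/I on L2; bus BusRd; mem=20
  op7 P3: load  L3 → I/I/S/S on L3; bus BusRd; mem=80
  op8 P1: load  L3 → I/S/S/S on L3; bus BusRd; mem=80
  op9 P2: load  L2 → I/I/S/I on L2; bus (none); mem=20
  op10 P1: load  L1 → I/S/I/I on L1; bus BusRd; mem=70
  op11 P3: load  L0 → I/S/I/S on L0; bus (none); mem=58
  op12 P3: load  L1 → I/S/I/S on L1; bus BusRd; mem=70
  op13 P0: load  L2 → S/I/S/I on L2; bus BusRd; mem=20
  op14 P0: store L1 := 34 → M/I/I/I on L1; bus BusRdX; mem=70
  op15 P2: store L4 := 33 → I/I/M/I on L4; bus BusRdX; mem=20
  op16 P0: store L2 := 36 → M/I/I/I on L2; bus BusRdX; mem=20
  op17 P0: store L3 := 70 → M/I/I/I on L3; bus BusRdX; mem=80
  op18 P2: store L2 := 11 → I/I/M/I on L2; bus BusRdX Flush; mem=36
  op19 P0: load  L0 → S/S/I/S on L0; bus BusRd; mem=58
  op20 P0: load  L4 → S/I/S/I on L4; bus BusRd Flush; mem=33
  op21 P1: load  L2 → I/S/S/I on L2; bus BusRd Flush; mem=11
  op22 P0: load  L3 → M/I/I/I on L3; bus (none); mem=80
  op23 P0: store L0 := 68 → M/I/I/I on L0; bus BusRdX; mem=58
  op24 P2: store L3 := 63 → I/I/M/I on L3; bus BusRdX Flush; mem=70

invalidations = 2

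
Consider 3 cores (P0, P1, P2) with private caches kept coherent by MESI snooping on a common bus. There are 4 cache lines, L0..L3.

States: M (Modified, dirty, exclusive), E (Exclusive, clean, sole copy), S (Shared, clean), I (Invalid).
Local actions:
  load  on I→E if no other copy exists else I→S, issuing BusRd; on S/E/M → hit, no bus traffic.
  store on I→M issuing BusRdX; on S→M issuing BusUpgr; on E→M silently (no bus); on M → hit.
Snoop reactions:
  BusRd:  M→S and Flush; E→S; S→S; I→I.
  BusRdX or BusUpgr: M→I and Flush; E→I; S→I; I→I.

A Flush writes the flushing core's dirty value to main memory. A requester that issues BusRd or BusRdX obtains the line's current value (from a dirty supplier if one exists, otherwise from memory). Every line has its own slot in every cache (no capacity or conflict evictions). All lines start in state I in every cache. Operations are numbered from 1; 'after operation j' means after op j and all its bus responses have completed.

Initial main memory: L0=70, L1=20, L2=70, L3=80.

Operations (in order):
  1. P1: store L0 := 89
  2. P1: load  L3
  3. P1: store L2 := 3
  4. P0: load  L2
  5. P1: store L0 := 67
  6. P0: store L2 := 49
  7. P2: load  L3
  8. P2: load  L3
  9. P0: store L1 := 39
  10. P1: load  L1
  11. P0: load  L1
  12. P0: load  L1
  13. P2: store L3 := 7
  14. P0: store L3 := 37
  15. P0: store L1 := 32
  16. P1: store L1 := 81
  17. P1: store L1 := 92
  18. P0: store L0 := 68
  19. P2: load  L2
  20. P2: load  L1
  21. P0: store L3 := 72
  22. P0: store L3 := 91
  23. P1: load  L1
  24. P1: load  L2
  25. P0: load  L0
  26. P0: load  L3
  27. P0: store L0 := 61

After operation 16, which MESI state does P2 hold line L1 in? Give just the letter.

state = I

[1] P1: store L0 := 89 | P0:I, P1:M(89), P2:I | bus: BusRdX
[2] P1: load  L3 | P0:I, P1:E(80), P2:I | bus: BusRd
[3] P1: store L2 := 3 | P0:I, P1:M(3), P2:I | bus: BusRdX
[4] P0: load  L2 | P0:S(3), P1:S(3), P2:I | bus: BusRd,Flush
[5] P1: store L0 := 67 | P0:I, P1:M(67), P2:I | bus: none
[6] P0: store L2 := 49 | P0:M(49), P1:I, P2:I | bus: BusUpgr
[7] P2: load  L3 | P0:I, P1:S(80), P2:S(80) | bus: BusRd
[8] P2: load  L3 | P0:I, P1:S(80), P2:S(80) | bus: none
[9] P0: store L1 := 39 | P0:M(39), P1:I, P2:I | bus: BusRdX
[10] P1: load  L1 | P0:S(39), P1:S(39), P2:I | bus: BusRd,Flush
[11] P0: load  L1 | P0:S(39), P1:S(39), P2:I | bus: none
[12] P0: load  L1 | P0:S(39), P1:S(39), P2:I | bus: none
[13] P2: store L3 := 7 | P0:I, P1:I, P2:M(7) | bus: BusUpgr
[14] P0: store L3 := 37 | P0:M(37), P1:I, P2:I | bus: BusRdX,Flush
[15] P0: store L1 := 32 | P0:M(32), P1:I, P2:I | bus: BusUpgr
[16] P1: store L1 := 81 | P0:I, P1:M(81), P2:I | bus: BusRdX,Flush
[17] P1: store L1 := 92 | P0:I, P1:M(92), P2:I | bus: none
[18] P0: store L0 := 68 | P0:M(68), P1:I, P2:I | bus: BusRdX,Flush
[19] P2: load  L2 | P0:S(49), P1:I, P2:S(49) | bus: BusRd,Flush
[20] P2: load  L1 | P0:I, P1:S(92), P2:S(92) | bus: BusRd,Flush
[21] P0: store L3 := 72 | P0:M(72), P1:I, P2:I | bus: none
[22] P0: store L3 := 91 | P0:M(91), P1:I, P2:I | bus: none
[23] P1: load  L1 | P0:I, P1:S(92), P2:S(92) | bus: none
[24] P1: load  L2 | P0:S(49), P1:S(49), P2:S(49) | bus: BusRd
[25] P0: load  L0 | P0:M(68), P1:I, P2:I | bus: none
[26] P0: load  L3 | P0:M(91), P1:I, P2:I | bus: none
[27] P0: store L0 := 61 | P0:M(61), P1:I, P2:I | bus: none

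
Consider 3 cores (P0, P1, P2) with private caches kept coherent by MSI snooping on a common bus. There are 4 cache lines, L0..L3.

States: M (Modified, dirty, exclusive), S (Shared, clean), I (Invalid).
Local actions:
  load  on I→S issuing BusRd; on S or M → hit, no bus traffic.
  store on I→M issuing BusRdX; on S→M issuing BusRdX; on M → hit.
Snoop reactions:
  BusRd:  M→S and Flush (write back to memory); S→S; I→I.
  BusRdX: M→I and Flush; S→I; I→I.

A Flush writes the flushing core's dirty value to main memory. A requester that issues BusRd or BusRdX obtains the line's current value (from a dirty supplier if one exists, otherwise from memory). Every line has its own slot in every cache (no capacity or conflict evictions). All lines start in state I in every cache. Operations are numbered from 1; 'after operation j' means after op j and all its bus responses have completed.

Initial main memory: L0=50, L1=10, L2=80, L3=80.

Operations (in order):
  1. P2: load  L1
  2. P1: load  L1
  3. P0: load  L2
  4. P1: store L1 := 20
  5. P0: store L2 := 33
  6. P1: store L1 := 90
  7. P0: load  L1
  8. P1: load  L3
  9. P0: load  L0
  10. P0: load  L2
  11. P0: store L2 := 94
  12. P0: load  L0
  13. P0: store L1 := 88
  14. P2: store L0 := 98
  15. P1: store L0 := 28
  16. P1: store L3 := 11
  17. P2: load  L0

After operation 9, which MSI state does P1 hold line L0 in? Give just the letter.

state = I

  op1 P2: load  L1 → I/I/S on L1; bus BusRd; mem=10
  op2 P1: load  L1 → I/S/S on L1; bus BusRd; mem=10
  op3 P0: load  L2 → S/I/I on L2; bus BusRd; mem=80
  op4 P1: store L1 := 20 → I/M/I on L1; bus BusRdX; mem=10
  op5 P0: store L2 := 33 → M/I/I on L2; bus BusRdX; mem=80
  op6 P1: store L1 := 90 → I/M/I on L1; bus (none); mem=10
  op7 P0: load  L1 → S/S/I on L1; bus BusRd Flush; mem=90
  op8 P1: load  L3 → I/S/I on L3; bus BusRd; mem=80
  op9 P0: load  L0 → S/I/I on L0; bus BusRd; mem=50
  op10 P0: load  L2 → M/I/I on L2; bus (none); mem=80
  op11 P0: store L2 := 94 → M/I/I on L2; bus (none); mem=80
  op12 P0: load  L0 → S/I/I on L0; bus (none); mem=50
  op13 P0: store L1 := 88 → M/I/I on L1; bus BusRdX; mem=90
  op14 P2: store L0 := 98 → I/I/M on L0; bus BusRdX; mem=50
  op15 P1: store L0 := 28 → I/M/I on L0; bus BusRdX Flush; mem=98
  op16 P1: store L3 := 11 → I/M/I on L3; bus BusRdX; mem=80
  op17 P2: load  L0 → I/S/S on L0; bus BusRd Flush; mem=28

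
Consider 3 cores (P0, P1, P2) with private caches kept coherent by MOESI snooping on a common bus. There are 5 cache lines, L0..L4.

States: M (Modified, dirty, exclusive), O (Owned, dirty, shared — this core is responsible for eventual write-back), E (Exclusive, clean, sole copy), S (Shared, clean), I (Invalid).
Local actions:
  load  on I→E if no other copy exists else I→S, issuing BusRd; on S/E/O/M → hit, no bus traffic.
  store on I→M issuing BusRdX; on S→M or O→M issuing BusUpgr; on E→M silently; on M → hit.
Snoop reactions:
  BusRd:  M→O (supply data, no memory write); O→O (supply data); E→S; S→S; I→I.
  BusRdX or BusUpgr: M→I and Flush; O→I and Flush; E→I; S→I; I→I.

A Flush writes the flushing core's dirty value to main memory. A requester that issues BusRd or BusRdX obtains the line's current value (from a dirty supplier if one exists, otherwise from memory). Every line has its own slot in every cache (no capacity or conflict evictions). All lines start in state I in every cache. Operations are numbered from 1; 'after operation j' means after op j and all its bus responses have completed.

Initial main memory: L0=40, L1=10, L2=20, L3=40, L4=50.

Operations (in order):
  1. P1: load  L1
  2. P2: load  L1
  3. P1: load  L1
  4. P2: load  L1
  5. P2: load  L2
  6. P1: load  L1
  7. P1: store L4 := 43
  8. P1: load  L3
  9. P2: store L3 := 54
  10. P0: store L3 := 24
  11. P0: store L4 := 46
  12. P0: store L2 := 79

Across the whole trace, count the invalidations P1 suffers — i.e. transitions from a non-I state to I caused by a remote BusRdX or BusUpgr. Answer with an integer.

  op1 P1: load  L1 → I/E/I on L1; bus BusRd; mem=10
  op2 P2: load  L1 → I/S/S on L1; bus BusRd; mem=10
  op3 P1: load  L1 → I/S/S on L1; bus (none); mem=10
  op4 P2: load  L1 → I/S/S on L1; bus (none); mem=10
  op5 P2: load  L2 → I/I/E on L2; bus BusRd; mem=20
  op6 P1: load  L1 → I/S/S on L1; bus (none); mem=10
  op7 P1: store L4 := 43 → I/M/I on L4; bus BusRdX; mem=50
  op8 P1: load  L3 → I/E/I on L3; bus BusRd; mem=40
  op9 P2: store L3 := 54 → I/I/M on L3; bus BusRdX; mem=40
  op10 P0: store L3 := 24 → M/I/I on L3; bus BusRdX Flush; mem=54
  op11 P0: store L4 := 46 → M/I/I on L4; bus BusRdX Flush; mem=43
  op12 P0: store L2 := 79 → M/I/I on L2; bus BusRdX; mem=20

invalidations = 2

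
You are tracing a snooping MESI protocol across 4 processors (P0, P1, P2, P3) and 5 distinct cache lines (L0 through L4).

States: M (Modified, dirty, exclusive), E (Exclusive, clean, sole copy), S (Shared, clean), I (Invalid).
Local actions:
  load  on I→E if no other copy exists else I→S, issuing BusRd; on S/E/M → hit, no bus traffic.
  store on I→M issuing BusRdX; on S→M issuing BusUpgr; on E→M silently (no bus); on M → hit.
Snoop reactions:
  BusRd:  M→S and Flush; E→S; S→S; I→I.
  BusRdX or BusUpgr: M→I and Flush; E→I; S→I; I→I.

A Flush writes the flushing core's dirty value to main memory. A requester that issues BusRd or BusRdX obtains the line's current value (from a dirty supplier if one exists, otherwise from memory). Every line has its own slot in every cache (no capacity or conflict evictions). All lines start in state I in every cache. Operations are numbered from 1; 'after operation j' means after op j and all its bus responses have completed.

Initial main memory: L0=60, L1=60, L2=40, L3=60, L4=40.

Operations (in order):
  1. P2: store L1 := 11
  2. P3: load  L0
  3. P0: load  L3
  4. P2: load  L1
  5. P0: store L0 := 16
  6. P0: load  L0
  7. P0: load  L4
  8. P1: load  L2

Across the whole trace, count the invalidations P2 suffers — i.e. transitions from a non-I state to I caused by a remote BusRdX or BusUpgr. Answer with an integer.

invalidations = 0

1. P2: store L1 := 11  bus=[BusRdX]  L1: P0=I P1=I P2=M P3=I  mem[L1]=60
2. P3: load  L0  bus=[BusRd]  L0: P0=I P1=I P2=I P3=E  mem[L0]=60
3. P0: load  L3  bus=[BusRd]  L3: P0=E P1=I P2=I P3=I  mem[L3]=60
4. P2: load  L1  bus=[-]  L1: P0=I P1=I P2=M P3=I  mem[L1]=60
5. P0: store L0 := 16  bus=[BusRdX]  L0: P0=M P1=I P2=I P3=I  mem[L0]=60
6. P0: load  L0  bus=[-]  L0: P0=M P1=I P2=I P3=I  mem[L0]=60
7. P0: load  L4  bus=[BusRd]  L4: P0=E P1=I P2=I P3=I  mem[L4]=40
8. P1: load  L2  bus=[BusRd]  L2: P0=I P1=E P2=I P3=I  mem[L2]=40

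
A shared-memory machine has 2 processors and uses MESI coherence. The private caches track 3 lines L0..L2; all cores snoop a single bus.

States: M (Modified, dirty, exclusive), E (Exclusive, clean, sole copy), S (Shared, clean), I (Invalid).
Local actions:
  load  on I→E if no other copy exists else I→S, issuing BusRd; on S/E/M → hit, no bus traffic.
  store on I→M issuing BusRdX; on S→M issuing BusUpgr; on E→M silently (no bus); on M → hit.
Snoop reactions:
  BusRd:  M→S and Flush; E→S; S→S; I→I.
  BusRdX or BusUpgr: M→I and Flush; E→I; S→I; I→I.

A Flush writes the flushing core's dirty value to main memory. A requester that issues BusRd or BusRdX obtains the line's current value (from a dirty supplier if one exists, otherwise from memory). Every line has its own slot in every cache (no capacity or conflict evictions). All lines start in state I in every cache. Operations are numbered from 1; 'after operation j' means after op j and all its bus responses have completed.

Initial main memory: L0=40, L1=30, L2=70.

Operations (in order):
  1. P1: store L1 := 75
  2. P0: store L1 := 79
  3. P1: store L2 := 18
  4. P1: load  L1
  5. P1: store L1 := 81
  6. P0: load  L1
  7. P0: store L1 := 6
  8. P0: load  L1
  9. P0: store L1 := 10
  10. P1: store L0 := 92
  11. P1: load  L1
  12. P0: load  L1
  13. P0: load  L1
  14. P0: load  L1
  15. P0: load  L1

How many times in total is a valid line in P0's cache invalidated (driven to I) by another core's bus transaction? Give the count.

  op1 P1: store L1 := 75 → I/M on L1; bus BusRdX; mem=30
  op2 P0: store L1 := 79 → M/I on L1; bus BusRdX Flush; mem=75
  op3 P1: store L2 := 18 → I/M on L2; bus BusRdX; mem=70
  op4 P1: load  L1 → S/S on L1; bus BusRd Flush; mem=79
  op5 P1: store L1 := 81 → I/M on L1; bus BusUpgr; mem=79
  op6 P0: load  L1 → S/S on L1; bus BusRd Flush; mem=81
  op7 P0: store L1 := 6 → M/I on L1; bus BusUpgr; mem=81
  op8 P0: load  L1 → M/I on L1; bus (none); mem=81
  op9 P0: store L1 := 10 → M/I on L1; bus (none); mem=81
  op10 P1: store L0 := 92 → I/M on L0; bus BusRdX; mem=40
  op11 P1: load  L1 → S/S on L1; bus BusRd Flush; mem=10
  op12 P0: load  L1 → S/S on L1; bus (none); mem=10
  op13 P0: load  L1 → S/S on L1; bus (none); mem=10
  op14 P0: load  L1 → S/S on L1; bus (none); mem=10
  op15 P0: load  L1 → S/S on L1; bus (none); mem=10

invalidations = 1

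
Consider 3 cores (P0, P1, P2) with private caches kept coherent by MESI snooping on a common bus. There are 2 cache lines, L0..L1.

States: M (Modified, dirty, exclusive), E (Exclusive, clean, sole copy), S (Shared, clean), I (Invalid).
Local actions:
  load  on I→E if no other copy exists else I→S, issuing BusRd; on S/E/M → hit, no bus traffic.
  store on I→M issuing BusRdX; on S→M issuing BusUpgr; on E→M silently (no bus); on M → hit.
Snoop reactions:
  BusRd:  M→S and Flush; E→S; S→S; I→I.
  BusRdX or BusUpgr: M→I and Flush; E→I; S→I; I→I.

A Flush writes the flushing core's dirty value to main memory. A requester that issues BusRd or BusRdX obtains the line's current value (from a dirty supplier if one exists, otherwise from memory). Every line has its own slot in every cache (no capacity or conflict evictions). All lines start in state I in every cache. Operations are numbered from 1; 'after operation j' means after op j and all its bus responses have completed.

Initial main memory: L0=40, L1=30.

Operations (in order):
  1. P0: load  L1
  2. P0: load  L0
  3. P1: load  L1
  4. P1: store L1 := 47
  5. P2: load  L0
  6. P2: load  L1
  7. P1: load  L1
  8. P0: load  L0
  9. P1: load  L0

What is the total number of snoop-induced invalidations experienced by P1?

invalidations = 0

[1] P0: load  L1 | P0:E(30), P1:I, P2:I | bus: BusRd
[2] P0: load  L0 | P0:E(40), P1:I, P2:I | bus: BusRd
[3] P1: load  L1 | P0:S(30), P1:S(30), P2:I | bus: BusRd
[4] P1: store L1 := 47 | P0:I, P1:M(47), P2:I | bus: BusUpgr
[5] P2: load  L0 | P0:S(40), P1:I, P2:S(40) | bus: BusRd
[6] P2: load  L1 | P0:I, P1:S(47), P2:S(47) | bus: BusRd,Flush
[7] P1: load  L1 | P0:I, P1:S(47), P2:S(47) | bus: none
[8] P0: load  L0 | P0:S(40), P1:I, P2:S(40) | bus: none
[9] P1: load  L0 | P0:S(40), P1:S(40), P2:S(40) | bus: BusRd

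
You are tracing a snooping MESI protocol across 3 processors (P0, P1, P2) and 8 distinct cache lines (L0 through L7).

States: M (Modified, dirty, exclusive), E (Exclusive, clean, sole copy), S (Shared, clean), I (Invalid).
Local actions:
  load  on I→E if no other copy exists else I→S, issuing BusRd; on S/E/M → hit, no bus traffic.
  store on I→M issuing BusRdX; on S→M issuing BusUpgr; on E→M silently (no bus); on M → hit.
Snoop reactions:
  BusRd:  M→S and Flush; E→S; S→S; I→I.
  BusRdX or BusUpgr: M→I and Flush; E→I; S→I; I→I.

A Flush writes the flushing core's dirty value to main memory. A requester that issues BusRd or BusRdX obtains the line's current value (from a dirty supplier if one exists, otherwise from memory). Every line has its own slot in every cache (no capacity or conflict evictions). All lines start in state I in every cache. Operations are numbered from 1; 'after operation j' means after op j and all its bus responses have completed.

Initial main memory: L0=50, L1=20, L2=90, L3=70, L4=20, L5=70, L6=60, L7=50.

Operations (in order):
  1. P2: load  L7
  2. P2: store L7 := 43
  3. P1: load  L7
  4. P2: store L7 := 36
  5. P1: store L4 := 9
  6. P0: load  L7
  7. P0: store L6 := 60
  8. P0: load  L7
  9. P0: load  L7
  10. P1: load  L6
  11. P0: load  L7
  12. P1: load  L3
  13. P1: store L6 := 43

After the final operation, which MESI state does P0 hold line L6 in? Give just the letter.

state = I

1. P2: load  L7  bus=[BusRd]  L7: P0=I P1=I P2=E  mem[L7]=50
2. P2: store L7 := 43  bus=[-]  L7: P0=I P1=I P2=M  mem[L7]=50
3. P1: load  L7  bus=[BusRd,Flush]  L7: P0=I P1=S P2=S  mem[L7]=43
4. P2: store L7 := 36  bus=[BusUpgr]  L7: P0=I P1=I P2=M  mem[L7]=43
5. P1: store L4 := 9  bus=[BusRdX]  L4: P0=I P1=M P2=I  mem[L4]=20
6. P0: load  L7  bus=[BusRd,Flush]  L7: P0=S P1=I P2=S  mem[L7]=36
7. P0: store L6 := 60  bus=[BusRdX]  L6: P0=M P1=I P2=I  mem[L6]=60
8. P0: load  L7  bus=[-]  L7: P0=S P1=I P2=S  mem[L7]=36
9. P0: load  L7  bus=[-]  L7: P0=S P1=I P2=S  mem[L7]=36
10. P1: load  L6  bus=[BusRd,Flush]  L6: P0=S P1=S P2=I  mem[L6]=60
11. P0: load  L7  bus=[-]  L7: P0=S P1=I P2=S  mem[L7]=36
12. P1: load  L3  bus=[BusRd]  L3: P0=I P1=E P2=I  mem[L3]=70
13. P1: store L6 := 43  bus=[BusUpgr]  L6: P0=I P1=M P2=I  mem[L6]=60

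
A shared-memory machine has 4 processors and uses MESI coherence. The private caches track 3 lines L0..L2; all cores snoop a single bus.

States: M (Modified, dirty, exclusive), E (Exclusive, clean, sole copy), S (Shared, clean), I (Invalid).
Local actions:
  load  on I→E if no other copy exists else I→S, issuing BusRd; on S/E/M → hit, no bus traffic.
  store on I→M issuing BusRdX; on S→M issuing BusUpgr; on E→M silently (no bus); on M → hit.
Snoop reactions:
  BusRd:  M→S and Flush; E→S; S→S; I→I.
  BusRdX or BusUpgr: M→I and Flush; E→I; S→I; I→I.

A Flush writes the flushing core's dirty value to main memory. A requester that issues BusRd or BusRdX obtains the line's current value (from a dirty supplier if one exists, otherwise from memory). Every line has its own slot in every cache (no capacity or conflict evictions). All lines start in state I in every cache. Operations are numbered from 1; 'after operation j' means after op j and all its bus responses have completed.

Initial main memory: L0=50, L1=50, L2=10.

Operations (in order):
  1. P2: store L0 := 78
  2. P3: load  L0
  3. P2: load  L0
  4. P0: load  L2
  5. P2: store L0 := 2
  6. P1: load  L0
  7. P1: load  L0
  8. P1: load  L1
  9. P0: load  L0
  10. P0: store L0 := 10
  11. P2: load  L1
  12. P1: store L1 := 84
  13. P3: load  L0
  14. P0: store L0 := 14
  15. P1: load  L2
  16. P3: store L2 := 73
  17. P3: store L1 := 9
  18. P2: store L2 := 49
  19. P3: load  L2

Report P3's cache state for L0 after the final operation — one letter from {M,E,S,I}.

[1] P2: store L0 := 78 | P0:I, P1:I, P2:M(78), P3:I | bus: BusRdX
[2] P3: load  L0 | P0:I, P1:I, P2:S(78), P3:S(78) | bus: BusRd,Flush
[3] P2: load  L0 | P0:I, P1:I, P2:S(78), P3:S(78) | bus: none
[4] P0: load  L2 | P0:E(10), P1:I, P2:I, P3:I | bus: BusRd
[5] P2: store L0 := 2 | P0:I, P1:I, P2:M(2), P3:I | bus: BusUpgr
[6] P1: load  L0 | P0:I, P1:S(2), P2:S(2), P3:I | bus: BusRd,Flush
[7] P1: load  L0 | P0:I, P1:S(2), P2:S(2), P3:I | bus: none
[8] P1: load  L1 | P0:I, P1:E(50), P2:I, P3:I | bus: BusRd
[9] P0: load  L0 | P0:S(2), P1:S(2), P2:S(2), P3:I | bus: BusRd
[10] P0: store L0 := 10 | P0:M(10), P1:I, P2:I, P3:I | bus: BusUpgr
[11] P2: load  L1 | P0:I, P1:S(50), P2:S(50), P3:I | bus: BusRd
[12] P1: store L1 := 84 | P0:I, P1:M(84), P2:I, P3:I | bus: BusUpgr
[13] P3: load  L0 | P0:S(10), P1:I, P2:I, P3:S(10) | bus: BusRd,Flush
[14] P0: store L0 := 14 | P0:M(14), P1:I, P2:I, P3:I | bus: BusUpgr
[15] P1: load  L2 | P0:S(10), P1:S(10), P2:I, P3:I | bus: BusRd
[16] P3: store L2 := 73 | P0:I, P1:I, P2:I, P3:M(73) | bus: BusRdX
[17] P3: store L1 := 9 | P0:I, P1:I, P2:I, P3:M(9) | bus: BusRdX,Flush
[18] P2: store L2 := 49 | P0:I, P1:I, P2:M(49), P3:I | bus: BusRdX,Flush
[19] P3: load  L2 | P0:I, P1:I, P2:S(49), P3:S(49) | bus: BusRd,Flush

state = I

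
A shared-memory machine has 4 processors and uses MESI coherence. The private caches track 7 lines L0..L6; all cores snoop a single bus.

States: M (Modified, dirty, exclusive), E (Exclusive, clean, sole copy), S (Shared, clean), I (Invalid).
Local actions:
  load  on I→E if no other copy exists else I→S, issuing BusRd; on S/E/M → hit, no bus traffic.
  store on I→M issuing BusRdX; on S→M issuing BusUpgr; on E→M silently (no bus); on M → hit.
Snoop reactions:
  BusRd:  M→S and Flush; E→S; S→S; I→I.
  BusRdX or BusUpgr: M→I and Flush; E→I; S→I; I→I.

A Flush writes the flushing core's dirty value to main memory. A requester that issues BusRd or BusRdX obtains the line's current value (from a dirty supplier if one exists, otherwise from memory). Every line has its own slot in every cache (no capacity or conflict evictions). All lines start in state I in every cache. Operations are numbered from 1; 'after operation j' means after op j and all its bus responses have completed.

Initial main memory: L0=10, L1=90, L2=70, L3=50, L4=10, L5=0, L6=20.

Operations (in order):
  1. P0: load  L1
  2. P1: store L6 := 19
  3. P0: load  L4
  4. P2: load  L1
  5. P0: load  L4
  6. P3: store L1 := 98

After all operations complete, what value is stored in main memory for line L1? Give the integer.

memory[L1] = 90

1. P0: load  L1  bus=[BusRd]  L1: P0=E P1=I P2=I P3=I  mem[L1]=90
2. P1: store L6 := 19  bus=[BusRdX]  L6: P0=I P1=M P2=I P3=I  mem[L6]=20
3. P0: load  L4  bus=[BusRd]  L4: P0=E P1=I P2=I P3=I  mem[L4]=10
4. P2: load  L1  bus=[BusRd]  L1: P0=S P1=I P2=S P3=I  mem[L1]=90
5. P0: load  L4  bus=[-]  L4: P0=E P1=I P2=I P3=I  mem[L4]=10
6. P3: store L1 := 98  bus=[BusRdX]  L1: P0=I P1=I P2=I P3=M  mem[L1]=90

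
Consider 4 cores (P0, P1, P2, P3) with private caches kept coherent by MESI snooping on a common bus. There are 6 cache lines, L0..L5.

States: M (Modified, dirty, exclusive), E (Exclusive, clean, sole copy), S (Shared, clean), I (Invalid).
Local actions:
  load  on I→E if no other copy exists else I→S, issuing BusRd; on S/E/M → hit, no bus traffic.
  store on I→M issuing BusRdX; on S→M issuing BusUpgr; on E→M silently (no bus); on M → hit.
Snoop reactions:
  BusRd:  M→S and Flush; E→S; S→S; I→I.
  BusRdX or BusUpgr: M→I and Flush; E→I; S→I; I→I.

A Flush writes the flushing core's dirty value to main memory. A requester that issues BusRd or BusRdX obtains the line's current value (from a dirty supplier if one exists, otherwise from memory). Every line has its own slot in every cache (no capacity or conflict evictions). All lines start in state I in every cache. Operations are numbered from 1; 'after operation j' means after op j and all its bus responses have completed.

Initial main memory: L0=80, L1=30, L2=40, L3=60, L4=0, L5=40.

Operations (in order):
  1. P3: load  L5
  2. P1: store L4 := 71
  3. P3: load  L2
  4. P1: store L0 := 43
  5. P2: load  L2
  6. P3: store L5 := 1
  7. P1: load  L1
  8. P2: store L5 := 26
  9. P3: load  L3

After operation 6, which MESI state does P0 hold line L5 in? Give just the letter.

state = I

[1] P3: load  L5 | P0:I, P1:I, P2:I, P3:E(40) | bus: BusRd
[2] P1: store L4 := 71 | P0:I, P1:M(71), P2:I, P3:I | bus: BusRdX
[3] P3: load  L2 | P0:I, P1:I, P2:I, P3:E(40) | bus: BusRd
[4] P1: store L0 := 43 | P0:I, P1:M(43), P2:I, P3:I | bus: BusRdX
[5] P2: load  L2 | P0:I, P1:I, P2:S(40), P3:S(40) | bus: BusRd
[6] P3: store L5 := 1 | P0:I, P1:I, P2:I, P3:M(1) | bus: none
[7] P1: load  L1 | P0:I, P1:E(30), P2:I, P3:I | bus: BusRd
[8] P2: store L5 := 26 | P0:I, P1:I, P2:M(26), P3:I | bus: BusRdX,Flush
[9] P3: load  L3 | P0:I, P1:I, P2:I, P3:E(60) | bus: BusRd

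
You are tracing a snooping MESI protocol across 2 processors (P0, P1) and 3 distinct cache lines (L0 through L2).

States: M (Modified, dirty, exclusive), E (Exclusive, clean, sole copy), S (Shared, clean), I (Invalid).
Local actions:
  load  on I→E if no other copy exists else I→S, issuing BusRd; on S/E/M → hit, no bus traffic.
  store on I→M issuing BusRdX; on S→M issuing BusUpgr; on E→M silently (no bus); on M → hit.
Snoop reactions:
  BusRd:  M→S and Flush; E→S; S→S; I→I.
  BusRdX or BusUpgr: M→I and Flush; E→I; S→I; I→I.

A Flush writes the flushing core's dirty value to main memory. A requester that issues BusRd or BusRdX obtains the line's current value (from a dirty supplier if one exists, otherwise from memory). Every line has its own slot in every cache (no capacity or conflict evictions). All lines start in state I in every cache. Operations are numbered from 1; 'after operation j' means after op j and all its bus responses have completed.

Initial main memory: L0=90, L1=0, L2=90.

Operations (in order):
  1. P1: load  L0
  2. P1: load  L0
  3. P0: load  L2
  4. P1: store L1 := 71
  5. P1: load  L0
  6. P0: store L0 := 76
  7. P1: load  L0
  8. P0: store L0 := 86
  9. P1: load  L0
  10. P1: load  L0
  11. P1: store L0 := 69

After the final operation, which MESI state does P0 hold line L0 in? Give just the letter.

  op1 P1: load  L0 → I/E on L0; bus BusRd; mem=90
  op2 P1: load  L0 → I/E on L0; bus (none); mem=90
  op3 P0: load  L2 → E/I on L2; bus BusRd; mem=90
  op4 P1: store L1 := 71 → I/M on L1; bus BusRdX; mem=0
  op5 P1: load  L0 → I/E on L0; bus (none); mem=90
  op6 P0: store L0 := 76 → M/I on L0; bus BusRdX; mem=90
  op7 P1: load  L0 → S/S on L0; bus BusRd Flush; mem=76
  op8 P0: store L0 := 86 → M/I on L0; bus BusUpgr; mem=76
  op9 P1: load  L0 → S/S on L0; bus BusRd Flush; mem=86
  op10 P1: load  L0 → S/S on L0; bus (none); mem=86
  op11 P1: store L0 := 69 → I/M on L0; bus BusUpgr; mem=86

state = I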